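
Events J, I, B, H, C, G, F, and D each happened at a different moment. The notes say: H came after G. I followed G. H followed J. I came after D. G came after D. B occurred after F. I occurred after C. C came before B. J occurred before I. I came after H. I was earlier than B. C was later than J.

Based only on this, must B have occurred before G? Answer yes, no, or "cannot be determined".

Tracing the constraints gives G → I → B, so G must come before B.
That means B cannot be before G.

no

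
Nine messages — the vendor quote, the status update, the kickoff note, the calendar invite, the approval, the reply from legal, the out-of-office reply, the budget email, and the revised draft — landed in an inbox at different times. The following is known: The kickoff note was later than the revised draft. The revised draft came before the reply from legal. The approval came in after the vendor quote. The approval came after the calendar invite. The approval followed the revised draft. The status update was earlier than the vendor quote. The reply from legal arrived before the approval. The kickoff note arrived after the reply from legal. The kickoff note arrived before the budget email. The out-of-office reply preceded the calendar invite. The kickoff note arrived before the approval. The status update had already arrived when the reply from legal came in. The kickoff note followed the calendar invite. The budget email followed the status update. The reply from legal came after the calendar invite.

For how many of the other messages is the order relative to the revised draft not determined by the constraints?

4

Forced after the revised draft: the approval, the budget email, the kickoff note, and the reply from legal.
That leaves the calendar invite, the out-of-office reply, the status update, and the vendor quote with no forced order relative to the revised draft — 4.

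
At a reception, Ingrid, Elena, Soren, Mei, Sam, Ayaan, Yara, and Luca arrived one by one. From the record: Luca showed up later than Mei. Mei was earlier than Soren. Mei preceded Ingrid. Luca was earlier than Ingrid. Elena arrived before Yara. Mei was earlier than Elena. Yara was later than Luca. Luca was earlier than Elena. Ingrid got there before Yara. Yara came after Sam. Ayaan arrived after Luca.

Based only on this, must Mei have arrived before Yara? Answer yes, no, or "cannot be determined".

yes

Chain the constraints: Mei → Ingrid → Yara. Each link is directly stated, so Mei comes before Yara.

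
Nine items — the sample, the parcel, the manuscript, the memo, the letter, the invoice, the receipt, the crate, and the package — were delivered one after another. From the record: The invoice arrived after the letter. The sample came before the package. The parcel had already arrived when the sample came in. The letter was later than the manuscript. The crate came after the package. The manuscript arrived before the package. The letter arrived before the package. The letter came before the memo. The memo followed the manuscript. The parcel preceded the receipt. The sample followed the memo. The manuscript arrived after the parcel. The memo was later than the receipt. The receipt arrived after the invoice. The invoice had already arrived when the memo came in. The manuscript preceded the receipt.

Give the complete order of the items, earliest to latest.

The constraints fix every adjacent pair, so only one ordering works:
the parcel → the manuscript → the letter → the invoice → the receipt → the memo → the sample → the package → the crate.

the parcel, the manuscript, the letter, the invoice, the receipt, the memo, the sample, the package, the crate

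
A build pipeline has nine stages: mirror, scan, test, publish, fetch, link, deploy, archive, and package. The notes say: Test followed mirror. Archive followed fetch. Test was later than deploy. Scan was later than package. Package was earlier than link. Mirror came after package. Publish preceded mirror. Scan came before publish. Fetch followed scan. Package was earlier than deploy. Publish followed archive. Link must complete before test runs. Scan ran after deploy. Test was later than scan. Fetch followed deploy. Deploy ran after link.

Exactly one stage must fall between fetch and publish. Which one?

archive

Tracing the constraints gives fetch → archive → publish, so archive sits after fetch and before publish.
No other stage is forced both after fetch and before publish.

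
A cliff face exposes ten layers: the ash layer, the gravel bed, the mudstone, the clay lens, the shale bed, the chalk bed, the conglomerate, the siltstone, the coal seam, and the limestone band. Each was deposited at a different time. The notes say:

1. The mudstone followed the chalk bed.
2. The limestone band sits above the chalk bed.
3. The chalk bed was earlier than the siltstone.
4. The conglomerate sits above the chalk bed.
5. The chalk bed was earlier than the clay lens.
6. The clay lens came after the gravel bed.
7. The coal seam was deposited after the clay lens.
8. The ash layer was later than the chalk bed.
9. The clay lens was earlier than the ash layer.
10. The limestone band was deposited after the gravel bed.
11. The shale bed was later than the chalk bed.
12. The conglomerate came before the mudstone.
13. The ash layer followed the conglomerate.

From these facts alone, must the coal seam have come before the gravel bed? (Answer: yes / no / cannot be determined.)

Tracing the constraints gives the gravel bed → the clay lens → the coal seam, so the gravel bed must come before the coal seam.
That means the coal seam cannot be before the gravel bed.

no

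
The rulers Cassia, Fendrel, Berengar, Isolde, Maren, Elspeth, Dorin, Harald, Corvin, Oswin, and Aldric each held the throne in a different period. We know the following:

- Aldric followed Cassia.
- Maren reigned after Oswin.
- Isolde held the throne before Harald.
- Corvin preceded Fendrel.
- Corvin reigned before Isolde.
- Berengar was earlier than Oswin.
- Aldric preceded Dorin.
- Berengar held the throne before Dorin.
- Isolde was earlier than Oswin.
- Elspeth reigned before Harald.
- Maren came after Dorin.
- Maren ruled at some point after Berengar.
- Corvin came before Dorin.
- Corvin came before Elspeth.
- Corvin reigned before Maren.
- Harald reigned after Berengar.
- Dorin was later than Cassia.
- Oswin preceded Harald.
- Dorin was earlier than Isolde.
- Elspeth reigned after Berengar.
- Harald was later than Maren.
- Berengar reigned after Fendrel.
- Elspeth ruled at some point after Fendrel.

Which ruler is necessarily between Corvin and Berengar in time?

Tracing the constraints gives Corvin → Fendrel → Berengar, so Fendrel sits after Corvin and before Berengar.
No other ruler is forced both after Corvin and before Berengar.

Fendrel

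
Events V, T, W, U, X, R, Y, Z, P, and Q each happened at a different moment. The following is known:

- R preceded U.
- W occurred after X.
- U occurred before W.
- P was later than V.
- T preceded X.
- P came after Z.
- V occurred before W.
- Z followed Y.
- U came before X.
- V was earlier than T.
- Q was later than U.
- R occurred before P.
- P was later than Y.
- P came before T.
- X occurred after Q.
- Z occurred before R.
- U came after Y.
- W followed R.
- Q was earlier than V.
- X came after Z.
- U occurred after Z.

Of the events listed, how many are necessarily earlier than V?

5

Directly stated before V: Q.
R reaches V via R → U → Q → V.
U reaches V via U → Q → V.
Y reaches V via Y → U → Q → V.
Likewise Z reaches V by chaining the stated constraints.
That's Q, R, U, Y, and Z — 5 in all.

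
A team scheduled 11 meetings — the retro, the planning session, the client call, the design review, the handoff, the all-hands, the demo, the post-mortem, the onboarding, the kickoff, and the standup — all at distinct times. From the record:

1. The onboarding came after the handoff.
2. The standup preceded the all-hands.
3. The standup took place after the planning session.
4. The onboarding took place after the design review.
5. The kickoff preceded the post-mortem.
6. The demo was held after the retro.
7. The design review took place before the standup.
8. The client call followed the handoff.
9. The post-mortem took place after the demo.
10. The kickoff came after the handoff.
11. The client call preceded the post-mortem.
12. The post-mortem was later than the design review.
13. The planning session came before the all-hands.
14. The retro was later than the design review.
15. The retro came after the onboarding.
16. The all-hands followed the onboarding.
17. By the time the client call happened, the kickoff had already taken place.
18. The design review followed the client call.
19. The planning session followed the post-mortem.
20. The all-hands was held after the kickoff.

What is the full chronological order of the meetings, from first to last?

the handoff, the kickoff, the client call, the design review, the onboarding, the retro, the demo, the post-mortem, the planning session, the standup, the all-hands

The constraints fix every adjacent pair, so only one ordering works:
the handoff → the kickoff → the client call → the design review → the onboarding → the retro → the demo → the post-mortem → the planning session → the standup → the all-hands.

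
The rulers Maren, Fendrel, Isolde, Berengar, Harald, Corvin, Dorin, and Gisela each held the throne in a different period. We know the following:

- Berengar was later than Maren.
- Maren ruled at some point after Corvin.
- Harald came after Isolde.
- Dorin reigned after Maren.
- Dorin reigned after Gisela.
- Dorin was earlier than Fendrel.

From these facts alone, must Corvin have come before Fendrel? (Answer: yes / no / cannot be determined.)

Chain the constraints: Corvin → Maren → Dorin → Fendrel. Each link is directly stated, so Corvin comes before Fendrel.

yes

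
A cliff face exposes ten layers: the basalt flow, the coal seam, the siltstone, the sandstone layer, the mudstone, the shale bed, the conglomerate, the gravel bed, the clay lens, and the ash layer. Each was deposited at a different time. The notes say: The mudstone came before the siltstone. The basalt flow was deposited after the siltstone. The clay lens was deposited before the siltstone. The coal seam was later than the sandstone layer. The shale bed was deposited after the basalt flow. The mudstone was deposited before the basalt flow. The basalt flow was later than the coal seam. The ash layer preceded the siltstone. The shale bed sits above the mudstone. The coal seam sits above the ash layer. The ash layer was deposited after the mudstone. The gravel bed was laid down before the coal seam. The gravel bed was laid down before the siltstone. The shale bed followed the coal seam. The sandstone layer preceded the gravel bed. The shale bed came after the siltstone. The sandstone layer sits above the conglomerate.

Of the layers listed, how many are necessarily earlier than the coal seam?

Directly stated before the coal seam: the ash layer, the gravel bed, and the sandstone layer.
The conglomerate reaches the coal seam via the conglomerate → the sandstone layer → the coal seam.
The mudstone reaches the coal seam via the mudstone → the ash layer → the coal seam.
No chain forces the basalt flow (or any of the others) ahead of the coal seam.
That's the ash layer, the conglomerate, the gravel bed, the mudstone, and the sandstone layer — 5 in all.

5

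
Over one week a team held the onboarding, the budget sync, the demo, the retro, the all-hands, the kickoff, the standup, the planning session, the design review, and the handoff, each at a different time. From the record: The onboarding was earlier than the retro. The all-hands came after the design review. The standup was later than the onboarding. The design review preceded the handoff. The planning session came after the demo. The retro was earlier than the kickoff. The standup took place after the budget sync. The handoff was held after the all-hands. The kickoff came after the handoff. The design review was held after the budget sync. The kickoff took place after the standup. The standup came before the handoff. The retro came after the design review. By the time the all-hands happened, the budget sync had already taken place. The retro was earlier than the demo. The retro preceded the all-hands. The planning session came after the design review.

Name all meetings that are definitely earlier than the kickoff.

the all-hands, the budget sync, the design review, the handoff, the onboarding, the retro, the standup

Directly stated before the kickoff: the handoff, the retro, and the standup.
The all-hands reaches the kickoff via the all-hands → the handoff → the kickoff.
The budget sync reaches the kickoff via the budget sync → the standup → the kickoff.
The design review reaches the kickoff via the design review → the retro → the kickoff.
Likewise the onboarding reaches the kickoff by chaining the stated constraints.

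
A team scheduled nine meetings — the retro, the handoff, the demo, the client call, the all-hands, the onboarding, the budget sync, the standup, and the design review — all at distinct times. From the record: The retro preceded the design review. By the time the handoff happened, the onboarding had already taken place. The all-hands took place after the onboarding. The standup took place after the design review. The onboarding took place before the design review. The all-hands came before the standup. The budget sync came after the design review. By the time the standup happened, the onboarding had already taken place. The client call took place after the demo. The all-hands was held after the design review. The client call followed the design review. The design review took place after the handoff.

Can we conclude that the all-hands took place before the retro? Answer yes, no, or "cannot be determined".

no

Tracing the constraints gives the retro → the design review → the all-hands, so the retro must come before the all-hands.
That means the all-hands cannot be before the retro.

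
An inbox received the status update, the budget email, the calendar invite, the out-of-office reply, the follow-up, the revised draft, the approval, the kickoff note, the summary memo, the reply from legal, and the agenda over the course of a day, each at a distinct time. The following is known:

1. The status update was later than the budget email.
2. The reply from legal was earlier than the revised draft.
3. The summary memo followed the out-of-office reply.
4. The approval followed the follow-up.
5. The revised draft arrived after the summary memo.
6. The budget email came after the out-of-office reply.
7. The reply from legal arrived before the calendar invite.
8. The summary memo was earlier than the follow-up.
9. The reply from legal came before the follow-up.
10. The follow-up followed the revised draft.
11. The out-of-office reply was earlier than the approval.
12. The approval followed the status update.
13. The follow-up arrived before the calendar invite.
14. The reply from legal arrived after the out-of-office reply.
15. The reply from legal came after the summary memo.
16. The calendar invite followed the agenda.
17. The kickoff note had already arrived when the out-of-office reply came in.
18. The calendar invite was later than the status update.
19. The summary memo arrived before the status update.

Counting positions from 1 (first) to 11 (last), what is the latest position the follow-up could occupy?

9

The follow-up must come before the approval and the calendar invite — 2 messages forced after it.
Everything else can be placed before the follow-up in some valid order, so the follow-up can sit as late as position 11 − 2 = 9.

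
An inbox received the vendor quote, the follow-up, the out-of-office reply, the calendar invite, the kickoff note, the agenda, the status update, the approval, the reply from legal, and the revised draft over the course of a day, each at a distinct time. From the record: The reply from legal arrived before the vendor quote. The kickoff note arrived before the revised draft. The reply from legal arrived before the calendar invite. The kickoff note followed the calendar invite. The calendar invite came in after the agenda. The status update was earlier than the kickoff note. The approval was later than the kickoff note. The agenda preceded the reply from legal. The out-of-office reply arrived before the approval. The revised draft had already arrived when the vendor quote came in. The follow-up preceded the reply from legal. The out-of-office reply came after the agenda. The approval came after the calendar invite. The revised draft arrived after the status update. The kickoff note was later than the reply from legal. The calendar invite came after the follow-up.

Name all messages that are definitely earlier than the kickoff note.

Directly stated before the kickoff note: the calendar invite, the reply from legal, and the status update.
The agenda reaches the kickoff note via the agenda → the calendar invite → the kickoff note.
The follow-up reaches the kickoff note via the follow-up → the calendar invite → the kickoff note.
No chain forces the approval (or any of the others) ahead of the kickoff note.

the agenda, the calendar invite, the follow-up, the reply from legal, the status update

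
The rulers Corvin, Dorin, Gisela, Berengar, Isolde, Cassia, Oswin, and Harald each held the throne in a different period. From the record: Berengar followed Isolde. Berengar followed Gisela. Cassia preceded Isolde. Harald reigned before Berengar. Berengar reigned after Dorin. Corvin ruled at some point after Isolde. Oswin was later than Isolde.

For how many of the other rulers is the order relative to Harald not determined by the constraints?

6

Forced after Harald: Berengar.
That leaves Cassia, Corvin, Dorin, Gisela, Isolde, and Oswin with no forced order relative to Harald — 6.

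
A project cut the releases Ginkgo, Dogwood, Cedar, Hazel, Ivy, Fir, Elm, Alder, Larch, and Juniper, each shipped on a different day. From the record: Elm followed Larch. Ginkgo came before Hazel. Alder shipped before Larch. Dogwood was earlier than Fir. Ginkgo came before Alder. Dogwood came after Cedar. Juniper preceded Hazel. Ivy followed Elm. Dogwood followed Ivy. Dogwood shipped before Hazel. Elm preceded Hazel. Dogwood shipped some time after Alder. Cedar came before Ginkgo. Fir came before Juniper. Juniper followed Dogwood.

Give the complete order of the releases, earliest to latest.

The constraints fix every adjacent pair, so only one ordering works:
Cedar → Ginkgo → Alder → Larch → Elm → Ivy → Dogwood → Fir → Juniper → Hazel.

Cedar, Ginkgo, Alder, Larch, Elm, Ivy, Dogwood, Fir, Juniper, Hazel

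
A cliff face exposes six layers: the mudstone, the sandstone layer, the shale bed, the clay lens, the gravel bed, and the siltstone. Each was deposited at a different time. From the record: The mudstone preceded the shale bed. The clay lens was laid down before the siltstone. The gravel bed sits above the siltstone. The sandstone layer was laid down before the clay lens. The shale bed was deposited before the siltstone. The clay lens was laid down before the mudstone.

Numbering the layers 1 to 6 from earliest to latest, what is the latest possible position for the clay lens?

The clay lens must come before the gravel bed, the mudstone, the shale bed, and the siltstone — 4 layers forced after it.
Everything else can be placed before the clay lens in some valid order, so the clay lens can sit as late as position 6 − 4 = 2.

2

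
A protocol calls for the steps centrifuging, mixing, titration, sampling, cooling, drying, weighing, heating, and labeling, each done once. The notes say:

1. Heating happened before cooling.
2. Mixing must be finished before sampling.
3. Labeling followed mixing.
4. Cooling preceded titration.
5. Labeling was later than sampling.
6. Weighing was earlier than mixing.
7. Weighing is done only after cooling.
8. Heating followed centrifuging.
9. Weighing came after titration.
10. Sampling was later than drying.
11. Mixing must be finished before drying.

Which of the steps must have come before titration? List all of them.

centrifuging, cooling, heating

Directly stated before titration: cooling.
Centrifuging reaches titration via centrifuging → heating → cooling → titration.
Heating reaches titration via heating → cooling → titration.
No chain forces labeling (or any of the others) ahead of titration.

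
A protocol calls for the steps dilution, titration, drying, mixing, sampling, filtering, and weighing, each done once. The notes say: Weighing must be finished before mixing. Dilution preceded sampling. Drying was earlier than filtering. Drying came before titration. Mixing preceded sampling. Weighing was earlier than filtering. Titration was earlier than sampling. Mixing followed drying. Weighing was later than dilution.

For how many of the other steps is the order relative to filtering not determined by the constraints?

3

Forced before filtering: dilution, drying, and weighing.
That leaves mixing, sampling, and titration with no forced order relative to filtering — 3.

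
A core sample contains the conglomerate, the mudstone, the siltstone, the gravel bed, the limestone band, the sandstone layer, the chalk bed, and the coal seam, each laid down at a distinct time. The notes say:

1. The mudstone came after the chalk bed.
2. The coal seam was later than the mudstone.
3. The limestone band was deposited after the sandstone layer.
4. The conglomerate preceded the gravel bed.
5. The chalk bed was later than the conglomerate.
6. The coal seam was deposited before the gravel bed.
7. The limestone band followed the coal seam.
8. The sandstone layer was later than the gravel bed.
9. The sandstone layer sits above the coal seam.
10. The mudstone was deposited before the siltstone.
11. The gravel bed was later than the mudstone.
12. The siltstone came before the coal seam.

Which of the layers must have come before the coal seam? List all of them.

Directly stated before the coal seam: the mudstone and the siltstone.
The chalk bed reaches the coal seam via the chalk bed → the mudstone → the coal seam.
The conglomerate reaches the coal seam via the conglomerate → the chalk bed → the mudstone → the coal seam.
No chain forces the gravel bed (or any of the others) ahead of the coal seam.

the chalk bed, the conglomerate, the mudstone, the siltstone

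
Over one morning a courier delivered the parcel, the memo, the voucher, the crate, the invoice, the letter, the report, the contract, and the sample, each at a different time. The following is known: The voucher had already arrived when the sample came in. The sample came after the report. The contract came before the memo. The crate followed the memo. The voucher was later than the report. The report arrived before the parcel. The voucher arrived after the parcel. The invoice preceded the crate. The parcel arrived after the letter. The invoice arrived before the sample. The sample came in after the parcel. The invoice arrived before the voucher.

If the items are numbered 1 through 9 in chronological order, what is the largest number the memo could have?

8

The memo must come before the crate — 1 item forced after it.
Everything else can be placed before the memo in some valid order, so the memo can sit as late as position 9 − 1 = 8.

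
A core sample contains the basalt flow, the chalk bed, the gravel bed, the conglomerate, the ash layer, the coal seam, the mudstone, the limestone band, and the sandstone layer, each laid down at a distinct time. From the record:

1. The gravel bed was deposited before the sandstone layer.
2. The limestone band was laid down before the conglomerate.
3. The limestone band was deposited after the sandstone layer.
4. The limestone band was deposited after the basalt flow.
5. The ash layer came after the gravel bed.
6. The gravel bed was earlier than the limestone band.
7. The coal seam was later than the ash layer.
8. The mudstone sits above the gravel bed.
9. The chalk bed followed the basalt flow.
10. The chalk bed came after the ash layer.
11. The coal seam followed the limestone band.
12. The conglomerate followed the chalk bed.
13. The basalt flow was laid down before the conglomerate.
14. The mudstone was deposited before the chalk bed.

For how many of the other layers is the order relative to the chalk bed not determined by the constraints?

Forced before the chalk bed: the ash layer, the basalt flow, the gravel bed, and the mudstone; forced after the chalk bed: the conglomerate.
That leaves the coal seam, the limestone band, and the sandstone layer with no forced order relative to the chalk bed — 3.

3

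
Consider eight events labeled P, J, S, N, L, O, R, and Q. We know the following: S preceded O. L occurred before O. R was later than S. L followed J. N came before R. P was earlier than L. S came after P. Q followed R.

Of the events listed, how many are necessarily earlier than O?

Directly stated before O: L and S.
J reaches O via J → L → O.
P reaches O via P → S → O.
No chain forces R (or any of the others) ahead of O.
That's J, L, P, and S — 4 in all.

4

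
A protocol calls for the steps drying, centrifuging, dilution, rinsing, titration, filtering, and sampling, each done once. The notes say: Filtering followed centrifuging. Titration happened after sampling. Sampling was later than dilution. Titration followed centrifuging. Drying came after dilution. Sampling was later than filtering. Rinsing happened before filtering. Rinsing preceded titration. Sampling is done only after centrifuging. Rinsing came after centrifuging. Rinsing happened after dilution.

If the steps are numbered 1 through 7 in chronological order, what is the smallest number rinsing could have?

3

Centrifuging and dilution must both come before rinsing — 2 forced predecessors.
Nothing else is forced ahead of rinsing, so its earliest slot is position 2 + 1 = 3.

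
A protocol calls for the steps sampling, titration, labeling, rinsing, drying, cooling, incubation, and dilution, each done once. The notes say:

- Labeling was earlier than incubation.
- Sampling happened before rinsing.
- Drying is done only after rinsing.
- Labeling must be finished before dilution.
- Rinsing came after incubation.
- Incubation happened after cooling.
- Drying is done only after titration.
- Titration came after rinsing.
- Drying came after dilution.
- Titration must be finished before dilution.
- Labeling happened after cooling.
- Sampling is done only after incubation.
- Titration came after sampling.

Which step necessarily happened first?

cooling

Cooling has a chain of constraints placing it before every other step, so cooling must be first.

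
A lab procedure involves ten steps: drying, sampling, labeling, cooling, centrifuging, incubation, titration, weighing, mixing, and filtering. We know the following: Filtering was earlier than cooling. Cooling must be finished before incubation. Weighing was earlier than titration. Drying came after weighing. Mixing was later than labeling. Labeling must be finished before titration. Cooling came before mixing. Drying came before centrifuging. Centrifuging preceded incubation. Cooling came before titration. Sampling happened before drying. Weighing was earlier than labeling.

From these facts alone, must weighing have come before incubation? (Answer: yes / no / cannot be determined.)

Chain the constraints: weighing → drying → centrifuging → incubation. Each link is directly stated, so weighing comes before incubation.

yes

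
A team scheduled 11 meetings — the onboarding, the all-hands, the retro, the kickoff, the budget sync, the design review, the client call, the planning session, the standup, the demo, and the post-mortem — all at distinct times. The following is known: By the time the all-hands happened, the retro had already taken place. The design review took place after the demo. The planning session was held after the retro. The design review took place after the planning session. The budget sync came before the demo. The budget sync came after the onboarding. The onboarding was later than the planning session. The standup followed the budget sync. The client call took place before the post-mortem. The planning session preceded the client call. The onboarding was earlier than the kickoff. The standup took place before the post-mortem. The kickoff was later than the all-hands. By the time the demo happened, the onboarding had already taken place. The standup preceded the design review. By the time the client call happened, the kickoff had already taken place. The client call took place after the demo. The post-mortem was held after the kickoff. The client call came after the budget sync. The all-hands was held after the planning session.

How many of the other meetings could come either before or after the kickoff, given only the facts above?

4

Forced before the kickoff: the all-hands, the onboarding, the planning session, and the retro; forced after the kickoff: the client call and the post-mortem.
That leaves the budget sync, the demo, the design review, and the standup with no forced order relative to the kickoff — 4.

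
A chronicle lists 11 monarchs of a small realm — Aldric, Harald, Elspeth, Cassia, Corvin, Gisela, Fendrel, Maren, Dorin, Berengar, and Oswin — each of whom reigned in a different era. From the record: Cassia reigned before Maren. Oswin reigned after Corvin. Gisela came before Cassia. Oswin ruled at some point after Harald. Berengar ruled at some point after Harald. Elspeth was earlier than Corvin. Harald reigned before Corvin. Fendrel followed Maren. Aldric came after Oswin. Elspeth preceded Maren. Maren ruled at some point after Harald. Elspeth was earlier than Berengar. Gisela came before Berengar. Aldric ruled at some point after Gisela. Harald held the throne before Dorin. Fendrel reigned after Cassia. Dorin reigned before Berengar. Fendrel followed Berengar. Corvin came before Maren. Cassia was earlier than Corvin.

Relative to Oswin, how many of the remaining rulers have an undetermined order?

Forced before Oswin: Cassia, Corvin, Elspeth, Gisela, and Harald; forced after Oswin: Aldric.
That leaves Berengar, Dorin, Fendrel, and Maren with no forced order relative to Oswin — 4.

4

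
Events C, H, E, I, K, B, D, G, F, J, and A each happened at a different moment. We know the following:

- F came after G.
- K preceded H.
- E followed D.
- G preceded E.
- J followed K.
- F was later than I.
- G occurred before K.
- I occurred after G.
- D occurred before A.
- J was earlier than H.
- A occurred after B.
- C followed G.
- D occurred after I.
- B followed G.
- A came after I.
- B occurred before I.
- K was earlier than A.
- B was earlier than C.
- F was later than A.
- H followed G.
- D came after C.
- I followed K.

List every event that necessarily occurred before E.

Directly stated before E: D and G.
B reaches E via B → I → D → E.
C reaches E via C → D → E.
I reaches E via I → D → E.
Likewise K reaches E by chaining the stated constraints.

B, C, D, G, I, K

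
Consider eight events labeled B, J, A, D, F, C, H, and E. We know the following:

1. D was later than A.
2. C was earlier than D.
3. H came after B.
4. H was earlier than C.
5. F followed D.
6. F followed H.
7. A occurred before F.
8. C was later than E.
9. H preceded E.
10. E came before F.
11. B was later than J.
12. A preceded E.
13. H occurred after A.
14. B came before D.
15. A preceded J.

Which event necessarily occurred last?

F

Every other event has a chain of constraints placing it before F, so F is last.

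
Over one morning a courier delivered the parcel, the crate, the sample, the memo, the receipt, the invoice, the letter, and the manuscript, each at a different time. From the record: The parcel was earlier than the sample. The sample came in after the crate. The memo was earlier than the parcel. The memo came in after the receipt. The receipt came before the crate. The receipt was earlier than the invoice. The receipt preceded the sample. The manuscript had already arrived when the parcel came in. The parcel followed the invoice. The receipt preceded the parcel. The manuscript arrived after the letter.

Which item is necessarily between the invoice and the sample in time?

Tracing the constraints gives the invoice → the parcel → the sample, so the parcel sits after the invoice and before the sample.
No other item is forced both after the invoice and before the sample.

the parcel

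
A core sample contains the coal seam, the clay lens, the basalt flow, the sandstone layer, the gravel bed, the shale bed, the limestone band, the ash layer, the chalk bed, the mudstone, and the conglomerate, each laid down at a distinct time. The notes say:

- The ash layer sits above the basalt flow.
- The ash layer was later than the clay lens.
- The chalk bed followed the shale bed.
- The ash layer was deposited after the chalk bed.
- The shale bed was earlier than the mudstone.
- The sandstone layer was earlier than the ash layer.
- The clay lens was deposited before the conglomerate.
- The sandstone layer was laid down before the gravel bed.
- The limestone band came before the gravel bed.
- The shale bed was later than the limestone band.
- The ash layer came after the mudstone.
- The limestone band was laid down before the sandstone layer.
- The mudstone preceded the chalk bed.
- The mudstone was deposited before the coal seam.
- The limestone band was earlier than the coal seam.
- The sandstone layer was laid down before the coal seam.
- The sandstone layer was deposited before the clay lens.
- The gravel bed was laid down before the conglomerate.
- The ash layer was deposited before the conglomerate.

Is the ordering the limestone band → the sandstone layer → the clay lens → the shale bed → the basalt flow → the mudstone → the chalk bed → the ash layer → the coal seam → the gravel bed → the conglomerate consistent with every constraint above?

yes

Check each stated constraint against the proposed order — e.g. the limestone band is ahead of the coal seam; the limestone band is ahead of the gravel bed. Every pair is in the required order; nothing is violated.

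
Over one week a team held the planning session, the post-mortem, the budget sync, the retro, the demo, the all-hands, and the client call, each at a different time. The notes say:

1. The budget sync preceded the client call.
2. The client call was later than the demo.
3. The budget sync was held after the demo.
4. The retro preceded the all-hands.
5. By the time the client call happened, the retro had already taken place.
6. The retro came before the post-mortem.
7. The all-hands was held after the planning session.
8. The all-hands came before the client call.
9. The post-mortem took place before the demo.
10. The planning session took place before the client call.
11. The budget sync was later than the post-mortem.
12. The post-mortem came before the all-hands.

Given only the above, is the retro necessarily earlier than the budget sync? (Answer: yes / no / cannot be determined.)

yes

Chain the constraints: the retro → the post-mortem → the budget sync. Each link is directly stated, so the retro comes before the budget sync.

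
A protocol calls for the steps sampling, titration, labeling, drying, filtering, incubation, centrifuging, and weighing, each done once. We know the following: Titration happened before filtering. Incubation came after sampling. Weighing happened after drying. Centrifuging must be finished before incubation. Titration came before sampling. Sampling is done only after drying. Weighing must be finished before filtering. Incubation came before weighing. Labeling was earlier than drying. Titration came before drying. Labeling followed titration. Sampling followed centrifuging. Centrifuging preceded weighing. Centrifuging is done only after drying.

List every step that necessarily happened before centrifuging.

drying, labeling, titration

Directly stated before centrifuging: drying.
Labeling reaches centrifuging via labeling → drying → centrifuging.
Titration reaches centrifuging via titration → drying → centrifuging.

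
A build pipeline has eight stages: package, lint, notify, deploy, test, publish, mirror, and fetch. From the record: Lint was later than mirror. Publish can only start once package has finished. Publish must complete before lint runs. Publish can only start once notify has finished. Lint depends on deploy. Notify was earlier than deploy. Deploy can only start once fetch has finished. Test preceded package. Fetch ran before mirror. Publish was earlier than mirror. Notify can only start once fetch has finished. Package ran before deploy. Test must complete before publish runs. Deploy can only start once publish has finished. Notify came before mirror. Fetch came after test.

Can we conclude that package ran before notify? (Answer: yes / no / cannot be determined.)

No chain of stated constraints runs from package to notify, and none runs from notify to package either.
So the relative order of package and notify is not fixed by the given facts.

cannot be determined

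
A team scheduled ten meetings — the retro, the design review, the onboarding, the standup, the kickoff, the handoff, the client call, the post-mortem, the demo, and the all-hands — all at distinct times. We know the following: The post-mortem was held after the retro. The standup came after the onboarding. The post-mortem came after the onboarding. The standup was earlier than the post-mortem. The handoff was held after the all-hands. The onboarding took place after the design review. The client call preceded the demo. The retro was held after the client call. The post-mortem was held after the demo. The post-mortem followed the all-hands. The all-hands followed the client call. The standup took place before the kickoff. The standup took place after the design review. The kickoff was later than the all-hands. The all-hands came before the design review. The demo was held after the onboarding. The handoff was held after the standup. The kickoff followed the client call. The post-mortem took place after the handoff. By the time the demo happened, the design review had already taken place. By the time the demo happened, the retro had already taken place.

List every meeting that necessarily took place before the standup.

Directly stated before the standup: the design review and the onboarding.
The all-hands reaches the standup via the all-hands → the design review → the standup.
The client call reaches the standup via the client call → the all-hands → the design review → the standup.
No chain forces the retro (or any of the others) ahead of the standup.

the all-hands, the client call, the design review, the onboarding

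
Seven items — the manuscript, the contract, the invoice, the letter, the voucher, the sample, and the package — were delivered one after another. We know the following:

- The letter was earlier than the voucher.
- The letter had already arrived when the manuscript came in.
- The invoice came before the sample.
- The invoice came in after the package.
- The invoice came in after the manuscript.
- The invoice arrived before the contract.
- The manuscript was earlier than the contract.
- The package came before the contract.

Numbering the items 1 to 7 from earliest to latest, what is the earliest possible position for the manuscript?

2

The letter must come before the manuscript — 1 forced predecessor.
Nothing else is forced ahead of the manuscript, so its earliest slot is position 1 + 1 = 2.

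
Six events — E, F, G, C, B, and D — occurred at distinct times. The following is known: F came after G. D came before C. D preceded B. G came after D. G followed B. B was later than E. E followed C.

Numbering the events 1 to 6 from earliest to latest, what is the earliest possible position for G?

B, C, D, and E must all come before G — 4 forced predecessors.
Nothing else is forced ahead of G, so its earliest slot is position 4 + 1 = 5.

5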